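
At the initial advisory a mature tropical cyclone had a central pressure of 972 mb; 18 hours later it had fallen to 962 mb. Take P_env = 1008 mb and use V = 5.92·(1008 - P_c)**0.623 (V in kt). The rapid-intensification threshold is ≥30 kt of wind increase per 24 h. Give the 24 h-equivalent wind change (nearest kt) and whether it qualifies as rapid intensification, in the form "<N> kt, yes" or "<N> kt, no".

V₁: ΔP = 36, V ≈ 5.92 × 36^0.623 ≈ 55.19 kt.
V₂: ΔP = 46, V ≈ 5.92 × 46^0.623 ≈ 64.30 kt.
ΔV over 18 h = 9.11 kt → 24 h equivalent = 9.11 × 24/18 ≈ 12.15 kt.
12 kt < 30 kt ⇒ not rapid intensification.

12 kt, no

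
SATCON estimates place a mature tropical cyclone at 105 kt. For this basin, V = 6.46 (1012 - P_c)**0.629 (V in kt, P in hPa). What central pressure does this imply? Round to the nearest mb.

928 mb

ΔP = (V / 6.46)^(1/0.629) = (105/6.46)^1.590.
105/6.46 = 16.254; 16.254^1.590 ≈ 84.18 mb.
P_c = 1012 − 84.18 = 927.82 ≈ 928 mb.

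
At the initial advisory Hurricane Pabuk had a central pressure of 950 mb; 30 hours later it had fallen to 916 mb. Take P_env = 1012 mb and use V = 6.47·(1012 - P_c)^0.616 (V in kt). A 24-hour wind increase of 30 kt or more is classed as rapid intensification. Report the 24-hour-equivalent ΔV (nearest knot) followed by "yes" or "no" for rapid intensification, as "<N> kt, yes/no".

V₁: ΔP = 62, V ≈ 6.47 × 62^0.616 ≈ 82.23 kt.
V₂: ΔP = 96, V ≈ 6.47 × 96^0.616 ≈ 107.64 kt.
ΔV over 30 h = 25.41 kt → 24 h equivalent = 25.41 × 24/30 ≈ 20.33 kt.
20 kt < 30 kt ⇒ not rapid intensification.

20 kt, no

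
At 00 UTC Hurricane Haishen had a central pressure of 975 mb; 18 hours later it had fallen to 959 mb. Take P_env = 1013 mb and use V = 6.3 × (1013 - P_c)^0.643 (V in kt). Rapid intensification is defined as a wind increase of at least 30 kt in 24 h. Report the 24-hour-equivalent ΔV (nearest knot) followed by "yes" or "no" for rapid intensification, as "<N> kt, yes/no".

22 kt, no

V₁: ΔP = 38, V ≈ 6.3 × 38^0.643 ≈ 65.33 kt.
V₂: ΔP = 54, V ≈ 6.3 × 54^0.643 ≈ 81.90 kt.
ΔV over 18 h = 16.57 kt → 24 h equivalent = 16.57 × 24/18 ≈ 22.09 kt.
22 kt < 30 kt ⇒ not rapid intensification.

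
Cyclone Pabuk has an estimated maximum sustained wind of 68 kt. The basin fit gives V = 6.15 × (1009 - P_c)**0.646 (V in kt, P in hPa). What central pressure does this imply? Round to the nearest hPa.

968 hPa

ΔP = (V / 6.15)^(1/0.646) = (68/6.15)^1.548.
68/6.15 = 11.057; 11.057^1.548 ≈ 41.26 hPa.
P_c = 1009 − 41.26 = 967.74 ≈ 968 hPa.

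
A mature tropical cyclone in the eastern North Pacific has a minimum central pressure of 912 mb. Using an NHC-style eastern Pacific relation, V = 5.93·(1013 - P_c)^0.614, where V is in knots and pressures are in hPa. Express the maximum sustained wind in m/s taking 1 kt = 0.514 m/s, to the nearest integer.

ΔP = 1013 − 912 = 101 mb.
V ≈ 5.93 × 101^0.614 = 5.93 × 17.008 ≈ 100.857 kt.
100.857 × 0.514 ≈ 51.84 m/s → 52 m/s.

52 m/s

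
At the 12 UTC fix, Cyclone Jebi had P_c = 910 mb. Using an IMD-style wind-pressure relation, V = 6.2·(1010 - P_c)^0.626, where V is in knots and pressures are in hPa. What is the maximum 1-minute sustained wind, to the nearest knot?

111 kt

ΔP = 1010 − 910 = 100 mb.
100^0.626 ≈ 17.865.
V ≈ 6.2 × 17.865 ≈ 110.8 kt.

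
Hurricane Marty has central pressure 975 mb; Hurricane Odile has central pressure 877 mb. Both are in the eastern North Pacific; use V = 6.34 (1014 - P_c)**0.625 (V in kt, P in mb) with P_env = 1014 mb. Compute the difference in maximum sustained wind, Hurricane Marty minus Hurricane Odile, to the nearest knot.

-75 kt

Hurricane Marty: ΔP = 39; V ≈ 6.34 × 39^0.625 ≈ 62.59 kt.
Hurricane Odile: ΔP = 137; V ≈ 6.34 × 137^0.625 ≈ 137.26 kt.
Difference ≈ 62.59 − 137.26 = -74.67 → -75 kt.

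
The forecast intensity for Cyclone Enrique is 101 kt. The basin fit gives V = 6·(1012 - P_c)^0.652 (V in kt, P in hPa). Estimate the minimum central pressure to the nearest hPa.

936 hPa

ΔP = (V / 6)^(1/0.652) = (101/6)^1.534.
101/6 = 16.833; 16.833^1.534 ≈ 75.97 hPa.
P_c = 1012 − 75.97 = 936.03 ≈ 936 hPa.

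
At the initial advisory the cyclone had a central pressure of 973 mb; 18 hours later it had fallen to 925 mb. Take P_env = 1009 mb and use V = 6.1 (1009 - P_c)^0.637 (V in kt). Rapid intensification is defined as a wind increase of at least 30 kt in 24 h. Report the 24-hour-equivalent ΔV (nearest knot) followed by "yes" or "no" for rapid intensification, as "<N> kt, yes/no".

57 kt, yes

V₁: ΔP = 36, V ≈ 6.1 × 36^0.637 ≈ 59.80 kt.
V₂: ΔP = 84, V ≈ 6.1 × 84^0.637 ≈ 102.59 kt.
ΔV over 18 h = 42.79 kt → 24 h equivalent = 42.79 × 24/18 ≈ 57.05 kt.
57 kt ≥ 30 kt ⇒ rapid intensification.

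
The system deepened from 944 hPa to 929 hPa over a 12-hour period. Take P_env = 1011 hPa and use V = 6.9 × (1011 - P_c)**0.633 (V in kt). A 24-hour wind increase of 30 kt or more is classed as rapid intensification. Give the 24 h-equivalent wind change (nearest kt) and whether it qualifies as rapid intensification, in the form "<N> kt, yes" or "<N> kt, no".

27 kt, no

V₁: ΔP = 67, V ≈ 6.9 × 67^0.633 ≈ 98.80 kt.
V₂: ΔP = 82, V ≈ 6.9 × 82^0.633 ≈ 112.28 kt.
ΔV over 12 h = 13.48 kt → 24 h equivalent = 13.48 × 24/12 ≈ 26.96 kt.
27 kt < 30 kt ⇒ not rapid intensification.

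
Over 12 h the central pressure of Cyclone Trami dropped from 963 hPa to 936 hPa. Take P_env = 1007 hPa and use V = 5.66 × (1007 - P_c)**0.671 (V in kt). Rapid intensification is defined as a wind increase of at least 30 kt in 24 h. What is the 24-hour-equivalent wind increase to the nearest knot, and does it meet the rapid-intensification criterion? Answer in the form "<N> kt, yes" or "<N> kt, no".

54 kt, yes

V₁: ΔP = 44, V ≈ 5.66 × 44^0.671 ≈ 71.71 kt.
V₂: ΔP = 71, V ≈ 5.66 × 71^0.671 ≈ 98.86 kt.
ΔV over 12 h = 27.15 kt → 24 h equivalent = 27.15 × 24/12 ≈ 54.30 kt.
54 kt ≥ 30 kt ⇒ rapid intensification.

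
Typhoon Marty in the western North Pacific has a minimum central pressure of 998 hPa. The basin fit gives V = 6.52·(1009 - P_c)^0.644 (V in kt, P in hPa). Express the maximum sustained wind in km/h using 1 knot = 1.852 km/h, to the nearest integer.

ΔP = 1009 − 998 = 11 hPa.
V ≈ 6.52 × 11^0.644 = 6.52 × 4.684 ≈ 30.542 kt.
30.542 × 1.852 ≈ 56.56 km/h → 57 km/h.

57 km/h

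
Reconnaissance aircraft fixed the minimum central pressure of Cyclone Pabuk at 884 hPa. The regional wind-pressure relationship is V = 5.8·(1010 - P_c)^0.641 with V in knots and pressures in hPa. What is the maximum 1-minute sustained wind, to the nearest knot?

ΔP = 1010 − 884 = 126 hPa.
126^0.641 ≈ 22.199.
V ≈ 5.8 × 22.199 ≈ 128.8 kt.

129 kt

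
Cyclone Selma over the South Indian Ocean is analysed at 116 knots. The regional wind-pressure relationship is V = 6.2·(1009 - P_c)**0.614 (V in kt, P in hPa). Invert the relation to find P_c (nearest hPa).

ΔP = (V / 6.2)^(1/0.614) = (116/6.2)^1.629.
116/6.2 = 18.710; 18.710^1.629 ≈ 117.97 hPa.
P_c = 1009 − 117.97 = 891.03 ≈ 891 hPa.

891 hPa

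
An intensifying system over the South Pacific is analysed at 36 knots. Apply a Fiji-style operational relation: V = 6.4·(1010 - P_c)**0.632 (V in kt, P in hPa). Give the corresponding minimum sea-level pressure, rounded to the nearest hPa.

995 hPa

ΔP = (V / 6.4)^(1/0.632) = (36/6.4)^1.582.
36/6.4 = 5.625; 5.625^1.582 ≈ 15.38 hPa.
P_c = 1010 − 15.38 = 994.62 ≈ 995 hPa.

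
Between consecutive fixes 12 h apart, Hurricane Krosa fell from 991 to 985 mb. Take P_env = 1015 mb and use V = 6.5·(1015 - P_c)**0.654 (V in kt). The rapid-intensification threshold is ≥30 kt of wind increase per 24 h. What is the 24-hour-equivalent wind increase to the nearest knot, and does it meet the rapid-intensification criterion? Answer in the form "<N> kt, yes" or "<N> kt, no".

V₁: ΔP = 24, V ≈ 6.5 × 24^0.654 ≈ 51.95 kt.
V₂: ΔP = 30, V ≈ 6.5 × 30^0.654 ≈ 60.11 kt.
ΔV over 12 h = 8.16 kt → 24 h equivalent = 8.16 × 24/12 ≈ 16.32 kt.
16 kt < 30 kt ⇒ not rapid intensification.

16 kt, no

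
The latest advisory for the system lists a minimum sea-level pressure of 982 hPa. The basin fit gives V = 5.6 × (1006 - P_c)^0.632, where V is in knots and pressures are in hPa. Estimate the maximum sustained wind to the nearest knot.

ΔP = 1006 − 982 = 24 hPa.
24^0.632 ≈ 7.452.
V ≈ 5.6 × 7.452 ≈ 41.7 kt.

42 kt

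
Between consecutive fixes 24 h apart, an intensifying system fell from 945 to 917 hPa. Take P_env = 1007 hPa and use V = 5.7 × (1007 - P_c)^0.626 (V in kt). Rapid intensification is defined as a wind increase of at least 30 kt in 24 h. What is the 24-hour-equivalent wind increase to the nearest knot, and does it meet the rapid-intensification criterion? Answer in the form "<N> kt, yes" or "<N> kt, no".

V₁: ΔP = 62, V ≈ 5.7 × 62^0.626 ≈ 75.49 kt.
V₂: ΔP = 90, V ≈ 5.7 × 90^0.626 ≈ 95.33 kt.
ΔV over 24 h = 19.84 kt → 24 h equivalent = 19.84 × 24/24 ≈ 19.84 kt.
20 kt < 30 kt ⇒ not rapid intensification.

20 kt, no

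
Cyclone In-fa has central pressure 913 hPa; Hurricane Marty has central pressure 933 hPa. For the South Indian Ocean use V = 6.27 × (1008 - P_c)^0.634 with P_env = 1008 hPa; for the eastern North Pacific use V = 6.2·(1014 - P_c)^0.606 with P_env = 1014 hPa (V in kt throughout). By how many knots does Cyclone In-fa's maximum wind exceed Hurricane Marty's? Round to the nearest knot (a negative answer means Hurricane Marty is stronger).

24 kt

Cyclone In-fa: ΔP = 95; V ≈ 6.27 × 95^0.634 ≈ 112.50 kt.
Hurricane Marty: ΔP = 81; V ≈ 6.2 × 81^0.606 ≈ 88.91 kt.
Difference ≈ 112.50 − 88.91 = 23.59 → 24 kt.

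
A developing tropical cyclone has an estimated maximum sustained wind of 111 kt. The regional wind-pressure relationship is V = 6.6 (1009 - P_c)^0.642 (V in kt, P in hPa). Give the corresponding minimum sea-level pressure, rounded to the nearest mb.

928 mb

ΔP = (V / 6.6)^(1/0.642) = (111/6.6)^1.558.
111/6.6 = 16.818; 16.818^1.558 ≈ 81.15 mb.
P_c = 1009 − 81.15 = 927.85 ≈ 928 mb.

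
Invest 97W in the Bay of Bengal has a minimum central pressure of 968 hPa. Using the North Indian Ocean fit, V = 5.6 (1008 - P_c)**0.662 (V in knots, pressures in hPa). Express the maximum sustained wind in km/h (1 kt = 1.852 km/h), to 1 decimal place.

ΔP = 1008 − 968 = 40 hPa.
V ≈ 5.6 × 40^0.662 = 5.6 × 11.496 ≈ 64.380 kt.
64.380 × 1.852 ≈ 119.23 km/h → 119.2 km/h.

119.2 km/h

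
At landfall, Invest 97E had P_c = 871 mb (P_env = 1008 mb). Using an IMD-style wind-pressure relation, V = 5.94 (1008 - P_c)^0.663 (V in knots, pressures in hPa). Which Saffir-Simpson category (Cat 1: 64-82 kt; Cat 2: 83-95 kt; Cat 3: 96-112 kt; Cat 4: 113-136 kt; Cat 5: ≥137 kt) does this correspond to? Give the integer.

5

ΔP = 1008 − 871 = 137 mb.
V ≈ 5.94 × 137^0.663 = 5.94 × 26.10 ≈ 155 kt.
155 kt falls in the Category 5 band.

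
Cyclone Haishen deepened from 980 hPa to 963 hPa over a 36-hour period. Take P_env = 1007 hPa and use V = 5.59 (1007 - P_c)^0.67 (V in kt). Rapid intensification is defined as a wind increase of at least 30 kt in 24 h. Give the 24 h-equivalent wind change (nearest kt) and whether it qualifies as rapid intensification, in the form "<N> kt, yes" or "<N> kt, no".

V₁: ΔP = 27, V ≈ 5.59 × 27^0.67 ≈ 50.87 kt.
V₂: ΔP = 44, V ≈ 5.59 × 44^0.67 ≈ 70.55 kt.
ΔV over 36 h = 19.68 kt → 24 h equivalent = 19.68 × 24/36 ≈ 13.12 kt.
13 kt < 30 kt ⇒ not rapid intensification.

13 kt, no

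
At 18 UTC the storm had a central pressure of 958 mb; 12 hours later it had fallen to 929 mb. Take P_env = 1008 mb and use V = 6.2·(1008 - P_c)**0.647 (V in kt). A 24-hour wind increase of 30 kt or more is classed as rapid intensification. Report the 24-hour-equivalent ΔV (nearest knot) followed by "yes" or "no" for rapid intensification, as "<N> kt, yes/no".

54 kt, yes

V₁: ΔP = 50, V ≈ 6.2 × 50^0.647 ≈ 77.92 kt.
V₂: ΔP = 79, V ≈ 6.2 × 79^0.647 ≈ 104.75 kt.
ΔV over 12 h = 26.83 kt → 24 h equivalent = 26.83 × 24/12 ≈ 53.66 kt.
54 kt ≥ 30 kt ⇒ rapid intensification.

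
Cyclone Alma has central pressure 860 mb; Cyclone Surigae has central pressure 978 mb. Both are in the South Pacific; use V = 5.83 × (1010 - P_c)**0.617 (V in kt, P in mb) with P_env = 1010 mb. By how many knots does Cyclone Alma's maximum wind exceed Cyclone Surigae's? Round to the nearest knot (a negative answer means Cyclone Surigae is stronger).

79 kt

Cyclone Alma: ΔP = 150; V ≈ 5.83 × 150^0.617 ≈ 128.33 kt.
Cyclone Surigae: ΔP = 32; V ≈ 5.83 × 32^0.617 ≈ 49.47 kt.
Difference ≈ 128.33 − 49.47 = 78.86 → 79 kt.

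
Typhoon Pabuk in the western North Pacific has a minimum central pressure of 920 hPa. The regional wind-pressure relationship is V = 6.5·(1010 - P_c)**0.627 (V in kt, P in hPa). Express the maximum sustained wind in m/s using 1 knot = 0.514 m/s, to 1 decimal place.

56.1 m/s

ΔP = 1010 − 920 = 90 hPa.
V ≈ 6.5 × 90^0.627 = 6.5 × 16.800 ≈ 109.200 kt.
109.200 × 0.514 ≈ 56.13 m/s → 56.1 m/s.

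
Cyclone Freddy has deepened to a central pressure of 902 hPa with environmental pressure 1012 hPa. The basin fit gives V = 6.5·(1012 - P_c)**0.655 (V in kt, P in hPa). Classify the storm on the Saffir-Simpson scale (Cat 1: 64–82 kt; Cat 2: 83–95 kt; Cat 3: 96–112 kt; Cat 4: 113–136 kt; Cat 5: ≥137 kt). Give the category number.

ΔP = 1012 − 902 = 110 hPa.
V ≈ 6.5 × 110^0.655 = 6.5 × 21.73 ≈ 141 kt.
141 kt falls in the Category 5 band.

5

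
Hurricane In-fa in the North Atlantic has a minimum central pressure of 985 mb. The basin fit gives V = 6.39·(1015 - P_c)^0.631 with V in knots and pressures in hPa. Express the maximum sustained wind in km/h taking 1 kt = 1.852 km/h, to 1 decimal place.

101.2 km/h

ΔP = 1015 − 985 = 30 mb.
V ≈ 6.39 × 30^0.631 = 6.39 × 8.552 ≈ 54.647 kt.
54.647 × 1.852 ≈ 101.21 km/h → 101.2 km/h.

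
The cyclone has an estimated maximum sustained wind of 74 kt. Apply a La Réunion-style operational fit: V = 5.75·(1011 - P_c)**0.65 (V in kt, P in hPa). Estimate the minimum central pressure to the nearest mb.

ΔP = (V / 5.75)^(1/0.65) = (74/5.75)^1.538.
74/5.75 = 12.870; 12.870^1.538 ≈ 50.94 mb.
P_c = 1011 − 50.94 = 960.06 ≈ 960 mb.

960 mb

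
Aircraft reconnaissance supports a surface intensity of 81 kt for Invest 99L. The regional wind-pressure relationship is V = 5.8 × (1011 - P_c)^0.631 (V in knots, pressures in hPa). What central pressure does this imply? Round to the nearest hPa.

ΔP = (V / 5.8)^(1/0.631) = (81/5.8)^1.585.
81/5.8 = 13.966; 13.966^1.585 ≈ 65.26 hPa.
P_c = 1011 − 65.26 = 945.74 ≈ 946 hPa.

946 hPa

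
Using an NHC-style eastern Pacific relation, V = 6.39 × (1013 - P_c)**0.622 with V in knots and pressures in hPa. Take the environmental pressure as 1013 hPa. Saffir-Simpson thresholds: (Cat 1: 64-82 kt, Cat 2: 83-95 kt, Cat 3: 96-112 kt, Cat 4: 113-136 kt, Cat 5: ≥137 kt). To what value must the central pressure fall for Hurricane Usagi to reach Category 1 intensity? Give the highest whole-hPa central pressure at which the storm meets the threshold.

Category 1 begins at V = 64 kt.
Required ΔP = (64/6.39)^(1/0.622) = 10.016^1.608 ≈ 40.63 hPa.
P_c ≤ 1013 − 40.63 = 972.37, so the highest integer P_c is 972 hPa.

972 hPa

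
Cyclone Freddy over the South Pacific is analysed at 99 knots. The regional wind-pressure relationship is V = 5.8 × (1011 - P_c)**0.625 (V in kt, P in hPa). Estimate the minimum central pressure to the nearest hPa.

ΔP = (V / 5.8)^(1/0.625) = (99/5.8)^1.600.
99/5.8 = 17.069; 17.069^1.600 ≈ 93.66 hPa.
P_c = 1011 − 93.66 = 917.34 ≈ 917 hPa.

917 hPa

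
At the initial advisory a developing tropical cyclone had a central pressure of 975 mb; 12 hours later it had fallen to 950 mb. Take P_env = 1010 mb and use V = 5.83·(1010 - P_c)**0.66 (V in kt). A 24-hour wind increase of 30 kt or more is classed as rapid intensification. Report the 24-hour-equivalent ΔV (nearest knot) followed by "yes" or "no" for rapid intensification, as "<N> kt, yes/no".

V₁: ΔP = 35, V ≈ 5.83 × 35^0.66 ≈ 60.92 kt.
V₂: ΔP = 60, V ≈ 5.83 × 60^0.66 ≈ 86.95 kt.
ΔV over 12 h = 26.03 kt → 24 h equivalent = 26.03 × 24/12 ≈ 52.06 kt.
52 kt ≥ 30 kt ⇒ rapid intensification.

52 kt, yes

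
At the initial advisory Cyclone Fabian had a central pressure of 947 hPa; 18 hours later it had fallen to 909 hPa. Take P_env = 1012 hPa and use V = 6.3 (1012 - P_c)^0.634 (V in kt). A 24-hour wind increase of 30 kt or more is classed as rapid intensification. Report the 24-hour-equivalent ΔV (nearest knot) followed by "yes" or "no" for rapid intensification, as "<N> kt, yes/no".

V₁: ΔP = 65, V ≈ 6.3 × 65^0.634 ≈ 88.86 kt.
V₂: ΔP = 103, V ≈ 6.3 × 103^0.634 ≈ 118.98 kt.
ΔV over 18 h = 30.12 kt → 24 h equivalent = 30.12 × 24/18 ≈ 40.16 kt.
40 kt ≥ 30 kt ⇒ rapid intensification.

40 kt, yes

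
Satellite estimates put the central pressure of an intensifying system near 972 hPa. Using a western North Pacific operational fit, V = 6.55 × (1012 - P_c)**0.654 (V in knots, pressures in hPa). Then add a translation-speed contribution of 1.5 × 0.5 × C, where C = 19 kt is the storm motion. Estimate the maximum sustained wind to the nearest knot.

87 kt

ΔP = 1012 − 972 = 40 hPa.
40^0.654 ≈ 11.162.
V ≈ 6.55 × 11.162 ≈ 73.1 kt.
Translation term: 1.5 × 0.5 × 19 = 14.25 kt.
Corrected V ≈ 87.35 kt → 87 kt.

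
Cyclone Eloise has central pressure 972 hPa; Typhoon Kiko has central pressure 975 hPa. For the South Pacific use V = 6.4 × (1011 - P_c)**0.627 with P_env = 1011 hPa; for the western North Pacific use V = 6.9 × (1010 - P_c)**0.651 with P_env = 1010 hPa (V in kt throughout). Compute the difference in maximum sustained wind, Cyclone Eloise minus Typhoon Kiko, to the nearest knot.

-6 kt

Cyclone Eloise: ΔP = 39; V ≈ 6.4 × 39^0.627 ≈ 63.65 kt.
Typhoon Kiko: ΔP = 35; V ≈ 6.9 × 35^0.651 ≈ 69.83 kt.
Difference ≈ 63.65 − 69.83 = -6.18 → -6 kt.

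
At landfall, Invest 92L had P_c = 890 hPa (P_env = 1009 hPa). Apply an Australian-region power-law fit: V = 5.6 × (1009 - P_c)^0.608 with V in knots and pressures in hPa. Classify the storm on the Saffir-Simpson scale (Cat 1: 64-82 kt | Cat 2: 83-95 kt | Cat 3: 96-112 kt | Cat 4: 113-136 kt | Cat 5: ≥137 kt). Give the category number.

ΔP = 1009 − 890 = 119 hPa.
V ≈ 5.6 × 119^0.608 = 5.6 × 18.28 ≈ 102 kt.
102 kt falls in the Category 3 band.

3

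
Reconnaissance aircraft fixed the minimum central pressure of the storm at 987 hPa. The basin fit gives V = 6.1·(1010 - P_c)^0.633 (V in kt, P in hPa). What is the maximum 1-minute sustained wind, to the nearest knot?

ΔP = 1010 − 987 = 23 hPa.
23^0.633 ≈ 7.277.
V ≈ 6.1 × 7.277 ≈ 44.4 kt.

44 kt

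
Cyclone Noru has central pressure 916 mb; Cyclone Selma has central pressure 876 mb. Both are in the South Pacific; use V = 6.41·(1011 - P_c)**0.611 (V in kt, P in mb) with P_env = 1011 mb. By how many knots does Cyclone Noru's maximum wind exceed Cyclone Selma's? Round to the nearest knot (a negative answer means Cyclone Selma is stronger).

-25 kt

Cyclone Noru: ΔP = 95; V ≈ 6.41 × 95^0.611 ≈ 103.57 kt.
Cyclone Selma: ΔP = 135; V ≈ 6.41 × 135^0.611 ≈ 128.38 kt.
Difference ≈ 103.57 − 128.38 = -24.81 → -25 kt.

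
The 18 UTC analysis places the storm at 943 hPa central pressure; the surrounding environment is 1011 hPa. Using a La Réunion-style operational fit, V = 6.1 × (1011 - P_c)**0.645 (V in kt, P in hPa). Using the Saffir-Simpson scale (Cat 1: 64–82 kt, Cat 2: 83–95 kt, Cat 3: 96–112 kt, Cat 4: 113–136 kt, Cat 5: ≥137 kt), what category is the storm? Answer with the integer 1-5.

2

ΔP = 1011 − 943 = 68 hPa.
V ≈ 6.1 × 68^0.645 = 6.1 × 15.20 ≈ 93 kt.
93 kt falls in the Category 2 band.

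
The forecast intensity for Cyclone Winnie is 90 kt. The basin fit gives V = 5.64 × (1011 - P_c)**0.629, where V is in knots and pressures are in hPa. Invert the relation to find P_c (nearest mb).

929 mb

ΔP = (V / 5.64)^(1/0.629) = (90/5.64)^1.590.
90/5.64 = 15.957; 15.957^1.590 ≈ 81.75 mb.
P_c = 1011 − 81.75 = 929.25 ≈ 929 mb.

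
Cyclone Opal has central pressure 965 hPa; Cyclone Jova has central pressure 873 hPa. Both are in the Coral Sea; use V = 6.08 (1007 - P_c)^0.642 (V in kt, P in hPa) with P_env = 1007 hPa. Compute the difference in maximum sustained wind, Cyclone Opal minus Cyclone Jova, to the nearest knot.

-74 kt

Cyclone Opal: ΔP = 42; V ≈ 6.08 × 42^0.642 ≈ 66.99 kt.
Cyclone Jova: ΔP = 134; V ≈ 6.08 × 134^0.642 ≈ 141.09 kt.
Difference ≈ 66.99 − 141.09 = -74.10 → -74 kt.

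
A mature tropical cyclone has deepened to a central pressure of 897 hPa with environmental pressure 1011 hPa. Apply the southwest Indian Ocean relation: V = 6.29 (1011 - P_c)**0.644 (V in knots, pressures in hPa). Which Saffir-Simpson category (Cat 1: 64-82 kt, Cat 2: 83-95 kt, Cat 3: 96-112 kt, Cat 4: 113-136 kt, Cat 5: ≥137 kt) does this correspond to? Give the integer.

4

ΔP = 1011 − 897 = 114 hPa.
V ≈ 6.29 × 114^0.644 = 6.29 × 21.12 ≈ 133 kt.
133 kt falls in the Category 4 band.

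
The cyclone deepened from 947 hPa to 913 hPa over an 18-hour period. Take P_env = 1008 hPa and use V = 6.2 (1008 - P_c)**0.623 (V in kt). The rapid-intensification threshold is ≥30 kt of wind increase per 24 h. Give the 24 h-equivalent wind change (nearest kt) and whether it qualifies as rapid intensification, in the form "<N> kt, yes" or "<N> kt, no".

V₁: ΔP = 61, V ≈ 6.2 × 61^0.623 ≈ 80.29 kt.
V₂: ΔP = 95, V ≈ 6.2 × 95^0.623 ≈ 105.81 kt.
ΔV over 18 h = 25.52 kt → 24 h equivalent = 25.52 × 24/18 ≈ 34.03 kt.
34 kt ≥ 30 kt ⇒ rapid intensification.

34 kt, yes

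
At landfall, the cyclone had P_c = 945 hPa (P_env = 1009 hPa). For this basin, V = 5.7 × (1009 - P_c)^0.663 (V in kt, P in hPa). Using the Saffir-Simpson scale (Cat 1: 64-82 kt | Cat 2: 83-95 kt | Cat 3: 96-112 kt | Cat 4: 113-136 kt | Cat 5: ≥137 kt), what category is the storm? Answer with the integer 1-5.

2

ΔP = 1009 − 945 = 64 hPa.
V ≈ 5.7 × 64^0.663 = 5.7 × 15.76 ≈ 90 kt.
90 kt falls in the Category 2 band.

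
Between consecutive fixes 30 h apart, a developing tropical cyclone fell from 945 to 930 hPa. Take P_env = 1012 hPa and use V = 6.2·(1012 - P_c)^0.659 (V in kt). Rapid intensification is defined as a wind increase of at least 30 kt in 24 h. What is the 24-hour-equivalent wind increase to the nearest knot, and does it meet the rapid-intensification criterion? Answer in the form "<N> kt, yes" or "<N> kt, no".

11 kt, no

V₁: ΔP = 67, V ≈ 6.2 × 67^0.659 ≈ 99.03 kt.
V₂: ΔP = 82, V ≈ 6.2 × 82^0.659 ≈ 113.13 kt.
ΔV over 30 h = 14.10 kt → 24 h equivalent = 14.10 × 24/30 ≈ 11.28 kt.
11 kt < 30 kt ⇒ not rapid intensification.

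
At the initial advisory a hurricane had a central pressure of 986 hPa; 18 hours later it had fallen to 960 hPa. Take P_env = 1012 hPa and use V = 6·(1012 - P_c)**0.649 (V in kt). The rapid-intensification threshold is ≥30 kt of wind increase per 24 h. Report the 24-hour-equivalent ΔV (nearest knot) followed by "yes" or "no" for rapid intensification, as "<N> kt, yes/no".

V₁: ΔP = 26, V ≈ 6 × 26^0.649 ≈ 49.71 kt.
V₂: ΔP = 52, V ≈ 6 × 52^0.649 ≈ 77.95 kt.
ΔV over 18 h = 28.24 kt → 24 h equivalent = 28.24 × 24/18 ≈ 37.65 kt.
38 kt ≥ 30 kt ⇒ rapid intensification.

38 kt, yes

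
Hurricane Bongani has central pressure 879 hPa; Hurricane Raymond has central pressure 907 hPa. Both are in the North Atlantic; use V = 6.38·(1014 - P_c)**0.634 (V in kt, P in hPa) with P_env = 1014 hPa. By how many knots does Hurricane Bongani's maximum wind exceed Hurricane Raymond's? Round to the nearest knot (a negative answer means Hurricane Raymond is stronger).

20 kt

Hurricane Bongani: ΔP = 135; V ≈ 6.38 × 135^0.634 ≈ 143.04 kt.
Hurricane Raymond: ΔP = 107; V ≈ 6.38 × 107^0.634 ≈ 123.44 kt.
Difference ≈ 143.04 − 123.44 = 19.60 → 20 kt.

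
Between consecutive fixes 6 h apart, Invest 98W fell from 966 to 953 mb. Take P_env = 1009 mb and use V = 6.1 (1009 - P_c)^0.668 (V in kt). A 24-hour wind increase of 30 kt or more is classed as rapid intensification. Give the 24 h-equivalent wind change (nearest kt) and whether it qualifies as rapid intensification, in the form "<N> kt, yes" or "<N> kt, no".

V₁: ΔP = 43, V ≈ 6.1 × 43^0.668 ≈ 75.25 kt.
V₂: ΔP = 56, V ≈ 6.1 × 56^0.668 ≈ 89.77 kt.
ΔV over 6 h = 14.52 kt → 24 h equivalent = 14.52 × 24/6 ≈ 58.08 kt.
58 kt ≥ 30 kt ⇒ rapid intensification.

58 kt, yes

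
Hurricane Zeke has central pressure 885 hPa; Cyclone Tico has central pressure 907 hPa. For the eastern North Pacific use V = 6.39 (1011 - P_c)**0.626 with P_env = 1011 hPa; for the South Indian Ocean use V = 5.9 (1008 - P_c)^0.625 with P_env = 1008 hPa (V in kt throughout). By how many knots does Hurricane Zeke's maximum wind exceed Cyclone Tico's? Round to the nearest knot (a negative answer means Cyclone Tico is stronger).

Hurricane Zeke: ΔP = 126; V ≈ 6.39 × 126^0.626 ≈ 131.93 kt.
Cyclone Tico: ΔP = 101; V ≈ 5.9 × 101^0.625 ≈ 105.57 kt.
Difference ≈ 131.93 − 105.57 = 26.36 → 26 kt.

26 kt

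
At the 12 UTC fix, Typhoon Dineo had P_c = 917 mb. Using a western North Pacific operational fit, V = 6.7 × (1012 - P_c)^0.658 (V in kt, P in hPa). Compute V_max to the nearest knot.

ΔP = 1012 − 917 = 95 mb.
95^0.658 ≈ 20.014.
V ≈ 6.7 × 20.014 ≈ 134.1 kt.

134 kt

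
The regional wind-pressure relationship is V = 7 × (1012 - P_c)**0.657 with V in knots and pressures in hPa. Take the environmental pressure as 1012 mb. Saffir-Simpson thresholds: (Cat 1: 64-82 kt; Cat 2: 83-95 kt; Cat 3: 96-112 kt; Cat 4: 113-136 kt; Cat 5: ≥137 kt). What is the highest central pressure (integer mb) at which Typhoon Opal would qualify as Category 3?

Category 3 begins at V = 96 kt.
Required ΔP = (96/7)^(1/0.657) = 13.714^1.522 ≈ 53.81 mb.
P_c ≤ 1012 − 53.81 = 958.19, so the highest integer P_c is 958 mb.

958 mb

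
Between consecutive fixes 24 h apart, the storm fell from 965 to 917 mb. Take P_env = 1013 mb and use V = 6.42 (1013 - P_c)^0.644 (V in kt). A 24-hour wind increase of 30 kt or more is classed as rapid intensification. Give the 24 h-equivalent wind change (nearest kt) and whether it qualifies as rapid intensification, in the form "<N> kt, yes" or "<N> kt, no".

44 kt, yes

V₁: ΔP = 48, V ≈ 6.42 × 48^0.644 ≈ 77.67 kt.
V₂: ΔP = 96, V ≈ 6.42 × 96^0.644 ≈ 121.37 kt.
ΔV over 24 h = 43.70 kt → 24 h equivalent = 43.70 × 24/24 ≈ 43.70 kt.
44 kt ≥ 30 kt ⇒ rapid intensification.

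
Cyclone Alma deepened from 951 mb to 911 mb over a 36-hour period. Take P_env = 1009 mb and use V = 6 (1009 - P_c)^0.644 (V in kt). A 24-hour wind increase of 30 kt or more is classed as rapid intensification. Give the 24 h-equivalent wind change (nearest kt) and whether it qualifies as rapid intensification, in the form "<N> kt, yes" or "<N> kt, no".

V₁: ΔP = 58, V ≈ 6 × 58^0.644 ≈ 82.00 kt.
V₂: ΔP = 98, V ≈ 6 × 98^0.644 ≈ 114.95 kt.
ΔV over 36 h = 32.95 kt → 24 h equivalent = 32.95 × 24/36 ≈ 21.97 kt.
22 kt < 30 kt ⇒ not rapid intensification.

22 kt, no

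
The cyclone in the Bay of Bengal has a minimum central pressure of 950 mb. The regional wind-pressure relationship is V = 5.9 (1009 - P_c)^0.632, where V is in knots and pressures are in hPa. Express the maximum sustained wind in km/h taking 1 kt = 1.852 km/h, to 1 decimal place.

ΔP = 1009 − 950 = 59 mb.
V ≈ 5.9 × 59^0.632 = 5.9 × 13.158 ≈ 77.630 kt.
77.630 × 1.852 ≈ 143.77 km/h → 143.8 km/h.

143.8 km/h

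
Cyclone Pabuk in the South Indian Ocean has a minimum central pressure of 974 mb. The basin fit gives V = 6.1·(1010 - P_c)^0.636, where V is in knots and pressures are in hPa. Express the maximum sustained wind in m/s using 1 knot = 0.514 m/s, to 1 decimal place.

30.6 m/s

ΔP = 1010 − 974 = 36 mb.
V ≈ 6.1 × 36^0.636 = 6.1 × 9.768 ≈ 59.585 kt.
59.585 × 0.514 ≈ 30.63 m/s → 30.6 m/s.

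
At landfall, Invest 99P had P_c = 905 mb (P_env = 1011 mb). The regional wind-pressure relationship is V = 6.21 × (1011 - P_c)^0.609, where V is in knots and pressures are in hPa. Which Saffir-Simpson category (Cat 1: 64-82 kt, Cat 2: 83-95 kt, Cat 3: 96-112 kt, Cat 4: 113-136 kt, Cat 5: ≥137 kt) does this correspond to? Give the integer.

3

ΔP = 1011 − 905 = 106 mb.
V ≈ 6.21 × 106^0.609 = 6.21 × 17.12 ≈ 106 kt.
106 kt falls in the Category 3 band.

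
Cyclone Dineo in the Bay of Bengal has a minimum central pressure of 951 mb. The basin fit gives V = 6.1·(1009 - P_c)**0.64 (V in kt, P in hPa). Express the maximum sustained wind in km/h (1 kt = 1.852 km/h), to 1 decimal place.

ΔP = 1009 − 951 = 58 mb.
V ≈ 6.1 × 58^0.64 = 6.1 × 13.446 ≈ 82.021 kt.
82.021 × 1.852 ≈ 151.90 km/h → 151.9 km/h.

151.9 km/h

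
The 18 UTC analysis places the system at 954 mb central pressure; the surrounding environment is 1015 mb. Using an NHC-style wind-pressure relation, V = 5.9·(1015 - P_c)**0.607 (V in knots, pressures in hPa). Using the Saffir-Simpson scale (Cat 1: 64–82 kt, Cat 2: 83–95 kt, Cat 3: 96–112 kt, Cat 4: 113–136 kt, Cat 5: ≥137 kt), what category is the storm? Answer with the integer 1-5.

1

ΔP = 1015 − 954 = 61 mb.
V ≈ 5.9 × 61^0.607 = 5.9 × 12.13 ≈ 72 kt.
72 kt falls in the Category 1 band.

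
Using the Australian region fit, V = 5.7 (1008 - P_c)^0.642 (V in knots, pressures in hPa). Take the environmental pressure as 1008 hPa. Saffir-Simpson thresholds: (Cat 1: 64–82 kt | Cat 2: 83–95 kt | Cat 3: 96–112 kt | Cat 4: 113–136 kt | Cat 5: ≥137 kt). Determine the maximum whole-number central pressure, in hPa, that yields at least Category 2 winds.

Category 2 begins at V = 83 kt.
Required ΔP = (83/5.7)^(1/0.642) = 14.561^1.558 ≈ 64.84 hPa.
P_c ≤ 1008 − 64.84 = 943.16, so the highest integer P_c is 943 hPa.

943 hPa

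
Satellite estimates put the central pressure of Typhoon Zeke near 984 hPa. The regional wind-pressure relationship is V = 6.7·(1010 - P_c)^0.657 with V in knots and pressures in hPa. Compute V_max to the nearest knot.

57 kt

ΔP = 1010 − 984 = 26 hPa.
26^0.657 ≈ 8.504.
V ≈ 6.7 × 8.504 ≈ 57.0 kt.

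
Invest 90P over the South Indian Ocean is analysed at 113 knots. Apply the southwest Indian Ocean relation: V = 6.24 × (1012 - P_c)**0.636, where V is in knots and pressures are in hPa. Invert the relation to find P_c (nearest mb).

ΔP = (V / 6.24)^(1/0.636) = (113/6.24)^1.572.
113/6.24 = 18.109; 18.109^1.572 ≈ 95.02 mb.
P_c = 1012 − 95.02 = 916.98 ≈ 917 mb.

917 mb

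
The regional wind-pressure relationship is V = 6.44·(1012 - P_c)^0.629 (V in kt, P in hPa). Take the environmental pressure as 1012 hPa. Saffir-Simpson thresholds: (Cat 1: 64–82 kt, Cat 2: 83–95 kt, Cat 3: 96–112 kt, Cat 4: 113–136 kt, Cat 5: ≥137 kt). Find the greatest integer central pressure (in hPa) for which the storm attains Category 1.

973 hPa

Category 1 begins at V = 64 kt.
Required ΔP = (64/6.44)^(1/0.629) = 9.938^1.590 ≈ 38.51 hPa.
P_c ≤ 1012 − 38.51 = 973.49, so the highest integer P_c is 973 hPa.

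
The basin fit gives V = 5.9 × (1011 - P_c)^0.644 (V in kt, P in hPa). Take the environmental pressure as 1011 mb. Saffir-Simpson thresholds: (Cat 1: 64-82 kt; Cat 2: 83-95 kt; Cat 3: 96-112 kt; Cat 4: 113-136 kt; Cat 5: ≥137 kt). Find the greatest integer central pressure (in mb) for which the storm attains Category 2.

Category 2 begins at V = 83 kt.
Required ΔP = (83/5.9)^(1/0.644) = 14.068^1.553 ≈ 60.67 mb.
P_c ≤ 1011 − 60.67 = 950.33, so the highest integer P_c is 950 mb.

950 mb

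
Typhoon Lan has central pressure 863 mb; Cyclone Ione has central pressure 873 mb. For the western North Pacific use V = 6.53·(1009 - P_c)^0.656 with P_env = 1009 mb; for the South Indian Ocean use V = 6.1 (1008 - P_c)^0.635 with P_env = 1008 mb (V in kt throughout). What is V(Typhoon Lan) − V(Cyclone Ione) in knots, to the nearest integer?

34 kt

Typhoon Lan: ΔP = 146; V ≈ 6.53 × 146^0.656 ≈ 171.68 kt.
Cyclone Ione: ΔP = 135; V ≈ 6.1 × 135^0.635 ≈ 137.43 kt.
Difference ≈ 171.68 − 137.43 = 34.25 → 34 kt.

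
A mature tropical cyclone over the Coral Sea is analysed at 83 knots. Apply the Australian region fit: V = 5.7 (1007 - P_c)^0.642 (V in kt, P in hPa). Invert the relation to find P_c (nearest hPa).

942 hPa

ΔP = (V / 5.7)^(1/0.642) = (83/5.7)^1.558.
83/5.7 = 14.561; 14.561^1.558 ≈ 64.84 hPa.
P_c = 1007 − 64.84 = 942.16 ≈ 942 hPa.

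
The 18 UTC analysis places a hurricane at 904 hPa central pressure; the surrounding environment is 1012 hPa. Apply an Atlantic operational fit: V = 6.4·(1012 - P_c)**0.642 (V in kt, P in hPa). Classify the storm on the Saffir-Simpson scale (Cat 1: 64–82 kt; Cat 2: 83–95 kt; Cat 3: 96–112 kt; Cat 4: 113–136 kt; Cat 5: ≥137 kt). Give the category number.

4

ΔP = 1012 − 904 = 108 hPa.
V ≈ 6.4 × 108^0.642 = 6.4 × 20.20 ≈ 129 kt.
129 kt falls in the Category 4 band.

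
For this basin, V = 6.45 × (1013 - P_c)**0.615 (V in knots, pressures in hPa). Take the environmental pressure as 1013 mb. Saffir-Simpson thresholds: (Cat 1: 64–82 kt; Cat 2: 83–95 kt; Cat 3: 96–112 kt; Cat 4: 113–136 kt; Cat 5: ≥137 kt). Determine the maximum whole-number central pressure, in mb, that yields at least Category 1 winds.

Category 1 begins at V = 64 kt.
Required ΔP = (64/6.45)^(1/0.615) = 9.922^1.626 ≈ 41.74 mb.
P_c ≤ 1013 − 41.74 = 971.26, so the highest integer P_c is 971 mb.

971 mb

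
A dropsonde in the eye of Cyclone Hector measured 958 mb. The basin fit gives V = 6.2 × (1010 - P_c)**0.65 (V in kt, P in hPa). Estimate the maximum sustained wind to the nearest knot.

81 kt

ΔP = 1010 − 958 = 52 mb.
52^0.65 ≈ 13.044.
V ≈ 6.2 × 13.044 ≈ 80.9 kt.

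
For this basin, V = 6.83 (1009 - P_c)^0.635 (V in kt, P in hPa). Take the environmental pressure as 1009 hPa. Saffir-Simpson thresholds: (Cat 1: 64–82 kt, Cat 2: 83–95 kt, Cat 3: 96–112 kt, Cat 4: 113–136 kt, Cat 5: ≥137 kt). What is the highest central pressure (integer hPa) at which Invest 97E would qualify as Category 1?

975 hPa

Category 1 begins at V = 64 kt.
Required ΔP = (64/6.83)^(1/0.635) = 9.370^1.575 ≈ 33.91 hPa.
P_c ≤ 1009 − 33.91 = 975.09, so the highest integer P_c is 975 hPa.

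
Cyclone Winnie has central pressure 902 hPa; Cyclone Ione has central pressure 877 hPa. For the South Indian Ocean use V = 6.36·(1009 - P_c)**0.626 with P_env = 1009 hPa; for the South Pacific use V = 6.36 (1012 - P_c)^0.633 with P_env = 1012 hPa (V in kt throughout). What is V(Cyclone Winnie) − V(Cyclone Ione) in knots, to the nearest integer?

Cyclone Winnie: ΔP = 107; V ≈ 6.36 × 107^0.626 ≈ 118.54 kt.
Cyclone Ione: ΔP = 135; V ≈ 6.36 × 135^0.633 ≈ 141.89 kt.
Difference ≈ 118.54 − 141.89 = -23.35 → -23 kt.

-23 kt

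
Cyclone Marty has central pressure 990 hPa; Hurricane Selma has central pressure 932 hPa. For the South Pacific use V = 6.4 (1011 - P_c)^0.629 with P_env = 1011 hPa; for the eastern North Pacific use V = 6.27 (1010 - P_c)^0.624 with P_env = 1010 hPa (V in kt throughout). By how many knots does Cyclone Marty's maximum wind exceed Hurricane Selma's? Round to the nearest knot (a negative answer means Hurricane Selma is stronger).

Cyclone Marty: ΔP = 21; V ≈ 6.4 × 21^0.629 ≈ 43.44 kt.
Hurricane Selma: ΔP = 78; V ≈ 6.27 × 78^0.624 ≈ 95.05 kt.
Difference ≈ 43.44 − 95.05 = -51.61 → -52 kt.

-52 kt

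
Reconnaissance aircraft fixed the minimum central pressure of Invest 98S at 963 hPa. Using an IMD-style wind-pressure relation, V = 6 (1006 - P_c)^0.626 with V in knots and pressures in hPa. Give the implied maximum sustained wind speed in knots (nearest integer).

63 kt

ΔP = 1006 − 963 = 43 hPa.
43^0.626 ≈ 10.533.
V ≈ 6 × 10.533 ≈ 63.2 kt.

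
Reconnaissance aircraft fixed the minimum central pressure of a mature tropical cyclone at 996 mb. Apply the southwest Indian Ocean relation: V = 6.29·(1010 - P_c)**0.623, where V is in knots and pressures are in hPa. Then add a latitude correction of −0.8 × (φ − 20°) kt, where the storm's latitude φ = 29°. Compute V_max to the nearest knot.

ΔP = 1010 − 996 = 14 mb.
14^0.623 ≈ 5.177.
V ≈ 6.29 × 5.177 ≈ 32.6 kt.
Latitude correction: −0.8 × (29 − 20) = -7.2 kt.
Corrected V ≈ 25.4 kt → 25 kt.

25 kt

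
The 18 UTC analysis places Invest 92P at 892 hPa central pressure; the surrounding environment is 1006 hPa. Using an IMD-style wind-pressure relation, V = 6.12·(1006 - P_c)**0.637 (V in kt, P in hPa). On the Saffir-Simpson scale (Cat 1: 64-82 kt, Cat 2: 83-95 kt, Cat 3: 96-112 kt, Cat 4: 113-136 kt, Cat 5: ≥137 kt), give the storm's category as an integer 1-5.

ΔP = 1006 − 892 = 114 hPa.
V ≈ 6.12 × 114^0.637 = 6.12 × 20.43 ≈ 125 kt.
125 kt falls in the Category 4 band.

4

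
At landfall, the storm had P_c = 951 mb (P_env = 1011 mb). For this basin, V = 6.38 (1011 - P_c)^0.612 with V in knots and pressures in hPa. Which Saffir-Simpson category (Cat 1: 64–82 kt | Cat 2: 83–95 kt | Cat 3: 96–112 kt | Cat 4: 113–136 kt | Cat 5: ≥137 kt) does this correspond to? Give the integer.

ΔP = 1011 − 951 = 60 mb.
V ≈ 6.38 × 60^0.612 = 6.38 × 12.25 ≈ 78 kt.
78 kt falls in the Category 1 band.

1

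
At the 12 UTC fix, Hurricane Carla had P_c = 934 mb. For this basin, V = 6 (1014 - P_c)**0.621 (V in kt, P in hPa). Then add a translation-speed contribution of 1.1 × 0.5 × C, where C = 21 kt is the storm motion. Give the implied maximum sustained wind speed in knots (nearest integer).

103 kt

ΔP = 1014 − 934 = 80 mb.
80^0.621 ≈ 15.199.
V ≈ 6 × 15.199 ≈ 91.2 kt.
Translation term: 1.1 × 0.5 × 21 = 11.55 kt.
Corrected V ≈ 102.75 kt → 103 kt.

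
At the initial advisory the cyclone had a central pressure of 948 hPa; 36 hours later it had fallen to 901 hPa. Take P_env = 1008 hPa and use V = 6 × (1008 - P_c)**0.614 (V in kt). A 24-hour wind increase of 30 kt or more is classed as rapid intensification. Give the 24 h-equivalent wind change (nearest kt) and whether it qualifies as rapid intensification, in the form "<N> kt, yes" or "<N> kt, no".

21 kt, no

V₁: ΔP = 60, V ≈ 6 × 60^0.614 ≈ 74.12 kt.
V₂: ΔP = 107, V ≈ 6 × 107^0.614 ≈ 105.73 kt.
ΔV over 36 h = 31.61 kt → 24 h equivalent = 31.61 × 24/36 ≈ 21.07 kt.
21 kt < 30 kt ⇒ not rapid intensification.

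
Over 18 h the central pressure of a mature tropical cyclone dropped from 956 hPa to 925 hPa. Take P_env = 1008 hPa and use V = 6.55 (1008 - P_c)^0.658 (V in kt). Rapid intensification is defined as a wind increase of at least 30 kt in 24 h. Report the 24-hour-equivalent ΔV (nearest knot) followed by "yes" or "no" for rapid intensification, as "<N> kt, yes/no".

42 kt, yes

V₁: ΔP = 52, V ≈ 6.55 × 52^0.658 ≈ 88.18 kt.
V₂: ΔP = 83, V ≈ 6.55 × 83^0.658 ≈ 119.95 kt.
ΔV over 18 h = 31.77 kt → 24 h equivalent = 31.77 × 24/18 ≈ 42.36 kt.
42 kt ≥ 30 kt ⇒ rapid intensification.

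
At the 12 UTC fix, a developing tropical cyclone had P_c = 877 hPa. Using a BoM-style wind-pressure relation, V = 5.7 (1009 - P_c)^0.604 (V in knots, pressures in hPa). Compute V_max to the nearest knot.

109 kt

ΔP = 1009 − 877 = 132 hPa.
132^0.604 ≈ 19.091.
V ≈ 5.7 × 19.091 ≈ 108.8 kt.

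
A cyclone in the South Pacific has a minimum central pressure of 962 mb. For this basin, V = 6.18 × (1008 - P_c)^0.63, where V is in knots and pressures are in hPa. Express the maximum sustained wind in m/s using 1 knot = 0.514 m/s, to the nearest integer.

35 m/s

ΔP = 1008 − 962 = 46 mb.
V ≈ 6.18 × 46^0.63 = 6.18 × 11.157 ≈ 68.949 kt.
68.949 × 0.514 ≈ 35.44 m/s → 35 m/s.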